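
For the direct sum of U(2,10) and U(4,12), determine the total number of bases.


Bases of a direct sum M1 + M2: |B| = |B(M1)| * |B(M2)|.
|B(U(2,10))| = C(10,2) = 45.
|B(U(4,12))| = C(12,4) = 495.
Total bases = 45 * 495 = 22275.

22275


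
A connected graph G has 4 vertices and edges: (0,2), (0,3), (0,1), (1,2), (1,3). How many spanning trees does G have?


By Kirchhoff's matrix tree theorem, the number of spanning trees equals
the determinant of any cofactor of the Laplacian matrix L.
G has 4 vertices and 5 edges.
Computing the (3 x 3) cofactor determinant gives 8.

8


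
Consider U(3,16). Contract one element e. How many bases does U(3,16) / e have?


Contracting e from U(3,16) gives U(2,15).
Bases of U(2,15) = C(15,2) = (15 * 14) / (1 * 2) = 105.

105


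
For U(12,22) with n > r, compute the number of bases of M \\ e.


Deleting e from U(12,22) gives U(12,21) since n > r.
Bases of U(12,21) = C(21,12) = 21! / (12! * 9!) = 293930.

293930


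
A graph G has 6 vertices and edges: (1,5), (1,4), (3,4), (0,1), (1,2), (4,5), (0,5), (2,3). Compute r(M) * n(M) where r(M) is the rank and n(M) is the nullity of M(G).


r(M) = |V| - c = 6 - 1 = 5.
nullity = |E| - r(M) = 8 - 5 = 3.
Product = 5 * 3 = 15.

15


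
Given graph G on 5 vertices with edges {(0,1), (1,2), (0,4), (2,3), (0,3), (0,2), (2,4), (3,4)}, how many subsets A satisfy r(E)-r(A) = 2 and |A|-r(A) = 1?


R(x,y) = sum over A in 2^E of x^(r(E)-r(A)) * y^(|A|-r(A)).
G has 5 vertices, 8 edges. r(E) = 4.
Enumerate all 2^8 = 256 subsets.
Count subsets with r(E)-r(A)=2 and |A|-r(A)=1: 5.

5


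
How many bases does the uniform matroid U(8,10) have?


Bases of U(8,10) are all 8-element subsets of the 10-element ground set.
Number of bases = C(10,8).
(10 choose 8) = 45.

45


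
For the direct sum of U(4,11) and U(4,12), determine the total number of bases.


Bases of a direct sum M1 + M2: |B| = |B(M1)| * |B(M2)|.
|B(U(4,11))| = C(11,4) = 330.
|B(U(4,12))| = C(12,4) = 495.
Total bases = 330 * 495 = 163350.

163350


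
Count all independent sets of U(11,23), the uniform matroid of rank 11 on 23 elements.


Independent sets of U(11,23) are all subsets of size <= 11.
Count = (23 choose 0) + (23 choose 1) + (23 choose 2) + (23 choose 3) + (23 choose 4) + (23 choose 5) + (23 choose 6) + (23 choose 7) + (23 choose 8) + (23 choose 9) + (23 choose 10) + (23 choose 11)
     = 1 + 23 + 253 + 1771 + 8855 + 33649 + 100947 + 245157 + 490314 + 817190 + 1144066 + 1352078
     = 4194304.

4194304


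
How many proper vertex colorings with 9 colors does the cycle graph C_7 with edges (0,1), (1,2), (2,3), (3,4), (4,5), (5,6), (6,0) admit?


P(C_7, k) = (k-1)^7 + (-1)^7*(k-1).
P(9) = (8)^7 - 8
= 2097152 - 8 = 2097144.

2097144


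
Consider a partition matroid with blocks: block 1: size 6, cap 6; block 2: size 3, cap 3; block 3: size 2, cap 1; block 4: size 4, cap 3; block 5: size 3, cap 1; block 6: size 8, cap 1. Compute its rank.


Rank of a partition matroid = sum of min(|Si|, ci) for each block.
= min(6,6) + min(3,3) + min(2,1) + min(4,3) + min(3,1) + min(8,1)
= 6 + 3 + 1 + 3 + 1 + 1
= 15.

15


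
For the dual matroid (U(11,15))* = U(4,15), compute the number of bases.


The dual of U(r,n) is U(n-r, n) = U(4,15).
Bases of U(4,15) are all (4)-element subsets.
|B(M*)| = C(15,4) = 15! / (4! * 11!) = 1365.

1365


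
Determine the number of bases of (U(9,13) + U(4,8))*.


(M1+M2)* = M1* + M2*.
M1* = U(4,13), bases: C(13,4) = 715.
M2* = U(4,8), bases: C(8,4) = 70.
|B(M*)| = 715 * 70 = 50050.

50050


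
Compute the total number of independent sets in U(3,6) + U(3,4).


For a direct sum, |I(M1+M2)| = |I(M1)| * |I(M2)|.
|I(U(3,6))| = sum C(6,k) for k=0..3 = 42.
|I(U(3,4))| = sum C(4,k) for k=0..3 = 15.
Total = 42 * 15 = 630.

630


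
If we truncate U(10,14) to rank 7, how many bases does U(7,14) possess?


Truncating U(10,14) to rank 7 gives U(7,14).
Bases of U(7,14) are all 7-element subsets of 14 elements.
Number of bases = (14 choose 7) = 3432.

3432


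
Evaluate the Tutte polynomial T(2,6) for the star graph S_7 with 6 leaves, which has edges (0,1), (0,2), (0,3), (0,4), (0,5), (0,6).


A star on 7 vertices is a tree with 6 edges.
T(x,y) = x^(6) for any tree.
T(2,6) = 2^6 = 64.

64


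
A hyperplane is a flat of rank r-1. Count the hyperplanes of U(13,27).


Hyperplanes of U(13,27) are flats of rank 12.
In a uniform matroid, these are exactly the (12)-element subsets.
Count = C(27,12) = 27! / (12! * 15!) = 17383860.

17383860


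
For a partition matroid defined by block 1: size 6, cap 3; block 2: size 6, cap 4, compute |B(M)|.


A basis picks exactly ci elements from block i.
Number of bases = product of C(|Si|, ci).
= C(6,3) * C(6,4)
= 20 * 15
= 300.

300


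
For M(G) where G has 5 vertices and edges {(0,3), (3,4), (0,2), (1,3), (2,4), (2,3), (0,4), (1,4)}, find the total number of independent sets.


An independent set in a graphic matroid is an acyclic edge subset.
G has 5 vertices and 8 edges.
Enumerate all 2^8 = 256 subsets, checking for acyclicity.
Total independent sets = 128.

128


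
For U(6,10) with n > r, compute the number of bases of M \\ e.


Deleting e from U(6,10) gives U(6,9) since n > r.
Bases of U(6,9) = C(9,6) = 9! / (6! * 3!) = 84.

84


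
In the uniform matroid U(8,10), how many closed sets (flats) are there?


Flats of U(8,10): every subset of size < 8 is a flat, plus E itself.
Count = (10 choose 0) + (10 choose 1) + (10 choose 2) + (10 choose 3) + (10 choose 4) + (10 choose 5) + (10 choose 6) + (10 choose 7) + 1
     = 1 + 10 + 45 + 120 + 210 + 252 + 210 + 120 + 1
     = 969.

969


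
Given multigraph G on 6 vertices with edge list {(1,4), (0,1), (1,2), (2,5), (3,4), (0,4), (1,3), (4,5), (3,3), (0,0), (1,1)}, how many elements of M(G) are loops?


In a graphic matroid, a loop is a self-loop edge (u,u) with rank 0.
Examining all 11 edges for self-loops...
Self-loops found: (3,3), (0,0), (1,1)
Number of loops = 3.

3


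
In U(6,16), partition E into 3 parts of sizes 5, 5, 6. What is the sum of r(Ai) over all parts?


r(Ai) = min(|Ai|, 6) for each part.
Sum = min(5,6) + min(5,6) + min(6,6)
    = 5 + 5 + 6
    = 16.

16


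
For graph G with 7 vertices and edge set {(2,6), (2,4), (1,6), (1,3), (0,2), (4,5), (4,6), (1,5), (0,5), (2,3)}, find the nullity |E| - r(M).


Cycle rank (nullity) = |E| - r(M) = |E| - (|V| - c).
|E| = 10, |V| = 7, c = 1.
Nullity = 10 - (7 - 1) = 10 - 6 = 4.

4


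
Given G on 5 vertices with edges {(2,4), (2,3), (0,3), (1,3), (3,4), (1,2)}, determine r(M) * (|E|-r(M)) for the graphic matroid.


r(M) = |V| - c = 5 - 1 = 4.
nullity = |E| - r(M) = 6 - 4 = 2.
Product = 4 * 2 = 8.

8


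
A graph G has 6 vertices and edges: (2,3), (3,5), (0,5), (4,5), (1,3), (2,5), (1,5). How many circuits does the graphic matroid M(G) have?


A circuit in a graphic matroid = edge set of a simple cycle.
G has 6 vertices and 7 edges.
Enumerating all minimal edge subsets forming cycles...
Total circuits found: 3.

3


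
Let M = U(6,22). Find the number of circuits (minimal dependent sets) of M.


In U(6,22), circuits are the (7)-element subsets.
Any set of 7 elements is dependent, and removing any one element gives
an independent set of size 6, so it is a minimal dependent set.
Number of circuits = C(22,7) = 22! / (7! * 15!) = 170544.

170544


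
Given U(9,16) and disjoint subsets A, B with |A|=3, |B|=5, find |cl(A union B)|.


|A union B| = 3 + 5 = 8 (disjoint).
In U(9,16), cl(S) = S if |S| < 9, else cl(S) = E.
Since 8 < 9, cl(A union B) = A union B.
|cl(A union B)| = 8.

8


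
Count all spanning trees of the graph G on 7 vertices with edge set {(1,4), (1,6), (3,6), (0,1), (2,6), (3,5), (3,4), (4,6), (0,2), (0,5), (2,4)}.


By Kirchhoff's matrix tree theorem, the number of spanning trees equals
the determinant of any cofactor of the Laplacian matrix L.
G has 7 vertices and 11 edges.
Computing the (6 x 6) cofactor determinant gives 195.

195


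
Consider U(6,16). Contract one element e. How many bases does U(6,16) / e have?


Contracting e from U(6,16) gives U(5,15).
Bases of U(5,15) = C(15,5) = 3003.

3003


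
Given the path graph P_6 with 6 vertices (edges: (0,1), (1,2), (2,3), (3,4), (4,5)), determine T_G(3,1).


A path on 6 vertices is a tree with 5 edges.
T(x,y) = x^(5) for any tree.
T(3,1) = 3^5 = 243.

243


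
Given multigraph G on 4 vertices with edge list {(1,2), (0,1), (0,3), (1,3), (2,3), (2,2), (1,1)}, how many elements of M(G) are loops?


In a graphic matroid, a loop is a self-loop edge (u,u) with rank 0.
Examining all 7 edges for self-loops...
Self-loops found: (2,2), (1,1)
Number of loops = 2.

2


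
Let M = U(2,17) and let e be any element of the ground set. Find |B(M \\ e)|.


Deleting e from U(2,17) gives U(2,16) since n > r.
Bases of U(2,16) = C(16,2) = 16! / (2! * 14!) = 120.

120


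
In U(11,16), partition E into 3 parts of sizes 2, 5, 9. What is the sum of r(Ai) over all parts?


r(Ai) = min(|Ai|, 11) for each part.
Sum = min(2,11) + min(5,11) + min(9,11)
    = 2 + 5 + 9
    = 16.

16


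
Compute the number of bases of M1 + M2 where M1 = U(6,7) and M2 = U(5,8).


Bases of a direct sum M1 + M2: |B| = |B(M1)| * |B(M2)|.
|B(U(6,7))| = C(7,6) = 7.
|B(U(5,8))| = C(8,5) = 56.
Total bases = 7 * 56 = 392.

392


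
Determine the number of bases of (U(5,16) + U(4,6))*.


(M1+M2)* = M1* + M2*.
M1* = U(11,16), bases: C(16,11) = 4368.
M2* = U(2,6), bases: C(6,2) = 15.
|B(M*)| = 4368 * 15 = 65520.

65520


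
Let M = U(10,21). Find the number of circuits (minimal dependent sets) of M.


In U(10,21), circuits are the (11)-element subsets.
Any set of 11 elements is dependent, and removing any one element gives
an independent set of size 10, so it is a minimal dependent set.
Number of circuits = (21 choose 11) = 352716.

352716


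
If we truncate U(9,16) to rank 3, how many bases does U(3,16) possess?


Truncating U(9,16) to rank 3 gives U(3,16).
Bases of U(3,16) are all 3-element subsets of 16 elements.
Number of bases = (16 choose 3) = 560.

560


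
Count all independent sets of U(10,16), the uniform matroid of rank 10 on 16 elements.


Independent sets of U(10,16) are all subsets of size <= 10.
Count = (16 choose 0) + (16 choose 1) + (16 choose 2) + (16 choose 3) + (16 choose 4) + (16 choose 5) + (16 choose 6) + (16 choose 7) + (16 choose 8) + (16 choose 9) + (16 choose 10)
     = 1 + 16 + 120 + 560 + 1820 + 4368 + 8008 + 11440 + 12870 + 11440 + 8008
     = 58651.

58651


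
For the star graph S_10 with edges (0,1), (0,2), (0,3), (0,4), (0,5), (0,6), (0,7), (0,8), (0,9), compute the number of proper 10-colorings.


P(tree, k) = k * (k-1)^(9) for any tree on 10 vertices.
P(10) = 10 * 9^9 = 10 * 387420489 = 3874204890.

3874204890


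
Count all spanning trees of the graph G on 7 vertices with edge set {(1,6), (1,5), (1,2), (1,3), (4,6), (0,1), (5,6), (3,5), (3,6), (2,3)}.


By Kirchhoff's matrix tree theorem, the number of spanning trees equals
the determinant of any cofactor of the Laplacian matrix L.
G has 7 vertices and 10 edges.
Computing the (6 x 6) cofactor determinant gives 40.

40


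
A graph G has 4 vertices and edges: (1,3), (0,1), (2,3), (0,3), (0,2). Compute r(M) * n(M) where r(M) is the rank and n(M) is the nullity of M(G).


r(M) = |V| - c = 4 - 1 = 3.
nullity = |E| - r(M) = 5 - 3 = 2.
Product = 3 * 2 = 6.

6


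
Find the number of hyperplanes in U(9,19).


Hyperplanes of U(9,19) are flats of rank 8.
In a uniform matroid, these are exactly the (8)-element subsets.
Count = C(19,8) = 75582.

75582


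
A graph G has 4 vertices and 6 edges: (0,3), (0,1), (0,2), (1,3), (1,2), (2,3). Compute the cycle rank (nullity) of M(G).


Cycle rank (nullity) = |E| - r(M) = |E| - (|V| - c).
|E| = 6, |V| = 4, c = 1.
Nullity = 6 - (4 - 1) = 6 - 3 = 3.

3


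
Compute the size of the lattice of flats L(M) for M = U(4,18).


Flats of U(4,18): every subset of size < 4 is a flat, plus E itself.
Count = C(18,0) + C(18,1) + C(18,2) + C(18,3) + 1
     = 1 + 18 + 153 + 816 + 1
     = 989.

989


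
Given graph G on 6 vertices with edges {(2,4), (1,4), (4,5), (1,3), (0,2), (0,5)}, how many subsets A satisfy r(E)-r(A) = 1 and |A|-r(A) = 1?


R(x,y) = sum over A in 2^E of x^(r(E)-r(A)) * y^(|A|-r(A)).
G has 6 vertices, 6 edges. r(E) = 5.
Enumerate all 2^6 = 64 subsets.
Count subsets with r(E)-r(A)=1 and |A|-r(A)=1: 2.

2


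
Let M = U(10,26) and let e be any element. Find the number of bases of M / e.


Contracting e from U(10,26) gives U(9,25).
Bases of U(9,25) = (25 choose 9) = 2042975.

2042975


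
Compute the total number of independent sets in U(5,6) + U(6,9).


For a direct sum, |I(M1+M2)| = |I(M1)| * |I(M2)|.
|I(U(5,6))| = sum C(6,k) for k=0..5 = 63.
|I(U(6,9))| = sum C(9,k) for k=0..6 = 466.
Total = 63 * 466 = 29358.

29358


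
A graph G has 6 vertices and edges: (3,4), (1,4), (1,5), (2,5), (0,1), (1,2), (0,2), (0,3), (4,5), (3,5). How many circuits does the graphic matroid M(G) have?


A circuit in a graphic matroid = edge set of a simple cycle.
G has 6 vertices and 10 edges.
Enumerating all minimal edge subsets forming cycles...
Total circuits found: 23.

23


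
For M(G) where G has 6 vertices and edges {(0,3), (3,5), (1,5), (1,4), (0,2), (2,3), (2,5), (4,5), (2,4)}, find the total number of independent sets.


An independent set in a graphic matroid is an acyclic edge subset.
G has 6 vertices and 9 edges.
Enumerate all 2^9 = 512 subsets, checking for acyclicity.
Total independent sets = 280.

280


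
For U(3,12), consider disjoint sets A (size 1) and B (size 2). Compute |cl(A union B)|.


|A union B| = 1 + 2 = 3 (disjoint).
In U(3,12), cl(S) = S if |S| < 3, else cl(S) = E.
Since 3 >= 3, cl(A union B) = E.
|cl(A union B)| = 12.

12


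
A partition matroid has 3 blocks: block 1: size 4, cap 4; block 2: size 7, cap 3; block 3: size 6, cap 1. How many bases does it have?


A basis picks exactly ci elements from block i.
Number of bases = product of C(|Si|, ci).
= C(4,4) * C(7,3) * C(6,1)
= 1 * 35 * 6
= 210.

210


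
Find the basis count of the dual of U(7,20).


The dual of U(r,n) is U(n-r, n) = U(13,20).
Bases of U(13,20) are all (13)-element subsets.
|B(M*)| = C(20,13) = 77520.

77520


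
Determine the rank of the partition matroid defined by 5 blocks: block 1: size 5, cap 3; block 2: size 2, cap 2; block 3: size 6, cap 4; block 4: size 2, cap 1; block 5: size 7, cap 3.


Rank of a partition matroid = sum of min(|Si|, ci) for each block.
= min(5,3) + min(2,2) + min(6,4) + min(2,1) + min(7,3)
= 3 + 2 + 4 + 1 + 3
= 13.

13


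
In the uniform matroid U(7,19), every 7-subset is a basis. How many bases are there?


Bases of U(7,19) are all 7-element subsets of the 19-element ground set.
Number of bases = C(19,7).
C(19,7) = 50388.

50388


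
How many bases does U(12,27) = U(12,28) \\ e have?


Deleting e from U(12,28) gives U(12,27) since n > r.
Bases of U(12,27) = C(27,12) = 17383860.

17383860


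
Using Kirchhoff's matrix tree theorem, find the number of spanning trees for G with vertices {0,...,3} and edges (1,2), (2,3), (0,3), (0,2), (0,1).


By Kirchhoff's matrix tree theorem, the number of spanning trees equals
the determinant of any cofactor of the Laplacian matrix L.
G has 4 vertices and 5 edges.
Computing the (3 x 3) cofactor determinant gives 8.

8


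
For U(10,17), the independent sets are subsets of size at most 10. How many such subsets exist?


Independent sets of U(10,17) are all subsets of size <= 10.
Count = (17 choose 0) + (17 choose 1) + (17 choose 2) + (17 choose 3) + (17 choose 4) + (17 choose 5) + (17 choose 6) + (17 choose 7) + (17 choose 8) + (17 choose 9) + (17 choose 10)
     = 1 + 17 + 136 + 680 + 2380 + 6188 + 12376 + 19448 + 24310 + 24310 + 19448
     = 109294.

109294


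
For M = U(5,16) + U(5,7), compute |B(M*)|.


(M1+M2)* = M1* + M2*.
M1* = U(11,16), bases: C(16,11) = 4368.
M2* = U(2,7), bases: C(7,2) = 21.
|B(M*)| = 4368 * 21 = 91728.

91728


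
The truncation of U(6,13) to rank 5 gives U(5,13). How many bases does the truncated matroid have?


Truncating U(6,13) to rank 5 gives U(5,13).
Bases of U(5,13) are all 5-element subsets of 13 elements.
Number of bases = C(13,5) = 1287.

1287


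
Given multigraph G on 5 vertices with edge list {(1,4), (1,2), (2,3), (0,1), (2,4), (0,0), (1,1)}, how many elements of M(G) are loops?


In a graphic matroid, a loop is a self-loop edge (u,u) with rank 0.
Examining all 7 edges for self-loops...
Self-loops found: (0,0), (1,1)
Number of loops = 2.

2


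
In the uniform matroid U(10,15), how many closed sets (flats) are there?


Flats of U(10,15): every subset of size < 10 is a flat, plus E itself.
Count = C(15,0) + C(15,1) + C(15,2) + C(15,3) + C(15,4) + C(15,5) + C(15,6) + C(15,7) + C(15,8) + C(15,9) + 1
     = 1 + 15 + 105 + 455 + 1365 + 3003 + 5005 + 6435 + 6435 + 5005 + 1
     = 27825.

27825


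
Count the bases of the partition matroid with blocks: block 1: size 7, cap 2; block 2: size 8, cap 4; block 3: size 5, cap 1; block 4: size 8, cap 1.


A basis picks exactly ci elements from block i.
Number of bases = product of C(|Si|, ci).
= C(7,2) * C(8,4) * C(5,1) * C(8,1)
= 21 * 70 * 5 * 8
= 58800.

58800


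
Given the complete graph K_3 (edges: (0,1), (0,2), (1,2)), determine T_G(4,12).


T(K_3; x,y) = x^2 + x + y.
T(4,12) = 16 + 4 + 12 = 32.

32


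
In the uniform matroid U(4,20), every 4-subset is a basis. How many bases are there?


Bases of U(4,20) are all 4-element subsets of the 20-element ground set.
Number of bases = C(20,4).
C(20,4) = 20! / (4! * 16!) = 4845.

4845


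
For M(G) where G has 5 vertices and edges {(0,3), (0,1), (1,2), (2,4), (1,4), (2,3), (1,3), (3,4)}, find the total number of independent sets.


An independent set in a graphic matroid is an acyclic edge subset.
G has 5 vertices and 8 edges.
Enumerate all 2^8 = 256 subsets, checking for acyclicity.
Total independent sets = 128.

128


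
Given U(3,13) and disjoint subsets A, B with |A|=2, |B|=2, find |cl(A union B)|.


|A union B| = 2 + 2 = 4 (disjoint).
In U(3,13), cl(S) = S if |S| < 3, else cl(S) = E.
Since 4 >= 3, cl(A union B) = E.
|cl(A union B)| = 13.

13


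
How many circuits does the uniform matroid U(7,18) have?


In U(7,18), circuits are the (8)-element subsets.
Any set of 8 elements is dependent, and removing any one element gives
an independent set of size 7, so it is a minimal dependent set.
Number of circuits = C(18,8) = 18! / (8! * 10!) = 43758.

43758


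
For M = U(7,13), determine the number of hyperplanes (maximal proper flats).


Hyperplanes of U(7,13) are flats of rank 6.
In a uniform matroid, these are exactly the (6)-element subsets.
Count = C(13,6) = 1716.

1716


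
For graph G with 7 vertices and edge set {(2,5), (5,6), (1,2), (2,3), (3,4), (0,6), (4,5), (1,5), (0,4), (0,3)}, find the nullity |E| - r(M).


Cycle rank (nullity) = |E| - r(M) = |E| - (|V| - c).
|E| = 10, |V| = 7, c = 1.
Nullity = 10 - (7 - 1) = 10 - 6 = 4.

4


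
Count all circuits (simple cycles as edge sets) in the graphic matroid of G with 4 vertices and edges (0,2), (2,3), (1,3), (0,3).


A circuit in a graphic matroid = edge set of a simple cycle.
G has 4 vertices and 4 edges.
Enumerating all minimal edge subsets forming cycles...
Total circuits found: 1.

1


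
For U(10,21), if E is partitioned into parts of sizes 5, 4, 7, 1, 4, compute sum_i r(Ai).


r(Ai) = min(|Ai|, 10) for each part.
Sum = min(5,10) + min(4,10) + min(7,10) + min(1,10) + min(4,10)
    = 5 + 4 + 7 + 1 + 4
    = 21.

21


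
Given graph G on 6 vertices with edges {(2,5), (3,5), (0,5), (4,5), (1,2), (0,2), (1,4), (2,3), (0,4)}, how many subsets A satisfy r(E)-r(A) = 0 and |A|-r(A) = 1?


R(x,y) = sum over A in 2^E of x^(r(E)-r(A)) * y^(|A|-r(A)).
G has 6 vertices, 9 edges. r(E) = 5.
Enumerate all 2^9 = 512 subsets.
Count subsets with r(E)-r(A)=0 and |A|-r(A)=1: 67.

67


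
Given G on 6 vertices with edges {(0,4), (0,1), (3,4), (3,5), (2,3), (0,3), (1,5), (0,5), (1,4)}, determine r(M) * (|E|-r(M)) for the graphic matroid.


r(M) = |V| - c = 6 - 1 = 5.
nullity = |E| - r(M) = 9 - 5 = 4.
Product = 5 * 4 = 20.

20


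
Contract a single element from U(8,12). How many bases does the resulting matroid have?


Contracting e from U(8,12) gives U(7,11).
Bases of U(7,11) = (11 choose 7) = 330.

330


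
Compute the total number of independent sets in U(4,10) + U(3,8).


For a direct sum, |I(M1+M2)| = |I(M1)| * |I(M2)|.
|I(U(4,10))| = sum C(10,k) for k=0..4 = 386.
|I(U(3,8))| = sum C(8,k) for k=0..3 = 93.
Total = 386 * 93 = 35898.

35898


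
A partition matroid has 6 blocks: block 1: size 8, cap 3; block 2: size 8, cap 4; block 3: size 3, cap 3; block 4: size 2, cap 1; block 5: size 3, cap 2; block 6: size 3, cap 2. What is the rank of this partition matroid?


Rank of a partition matroid = sum of min(|Si|, ci) for each block.
= min(8,3) + min(8,4) + min(3,3) + min(2,1) + min(3,2) + min(3,2)
= 3 + 4 + 3 + 1 + 2 + 2
= 15.

15


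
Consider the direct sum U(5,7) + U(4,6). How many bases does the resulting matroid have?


Bases of a direct sum M1 + M2: |B| = |B(M1)| * |B(M2)|.
|B(U(5,7))| = C(7,5) = 21.
|B(U(4,6))| = C(6,4) = 15.
Total bases = 21 * 15 = 315.

315


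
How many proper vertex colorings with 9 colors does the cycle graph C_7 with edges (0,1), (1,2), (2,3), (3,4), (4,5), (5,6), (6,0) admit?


P(C_7, k) = (k-1)^7 + (-1)^7*(k-1).
P(9) = (8)^7 - 8
= 2097152 - 8 = 2097144.

2097144


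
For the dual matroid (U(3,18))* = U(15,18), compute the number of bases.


The dual of U(r,n) is U(n-r, n) = U(15,18).
Bases of U(15,18) are all (15)-element subsets.
|B(M*)| = C(18,15) = 816.

816


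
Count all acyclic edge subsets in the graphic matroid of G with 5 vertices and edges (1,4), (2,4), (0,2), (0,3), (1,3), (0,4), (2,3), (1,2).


An independent set in a graphic matroid is an acyclic edge subset.
G has 5 vertices and 8 edges.
Enumerate all 2^8 = 256 subsets, checking for acyclicity.
Total independent sets = 134.

134


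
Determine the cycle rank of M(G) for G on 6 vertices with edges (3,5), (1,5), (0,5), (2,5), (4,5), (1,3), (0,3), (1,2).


Cycle rank (nullity) = |E| - r(M) = |E| - (|V| - c).
|E| = 8, |V| = 6, c = 1.
Nullity = 8 - (6 - 1) = 8 - 5 = 3.

3


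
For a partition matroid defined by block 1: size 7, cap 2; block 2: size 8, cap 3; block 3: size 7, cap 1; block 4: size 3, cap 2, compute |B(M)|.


A basis picks exactly ci elements from block i.
Number of bases = product of C(|Si|, ci).
= C(7,2) * C(8,3) * C(7,1) * C(3,2)
= 21 * 56 * 7 * 3
= 24696.

24696


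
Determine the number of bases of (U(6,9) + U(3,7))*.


(M1+M2)* = M1* + M2*.
M1* = U(3,9), bases: C(9,3) = 84.
M2* = U(4,7), bases: C(7,4) = 35.
|B(M*)| = 84 * 35 = 2940.

2940


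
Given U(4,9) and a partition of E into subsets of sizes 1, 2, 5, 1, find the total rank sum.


r(Ai) = min(|Ai|, 4) for each part.
Sum = min(1,4) + min(2,4) + min(5,4) + min(1,4)
    = 1 + 2 + 4 + 1
    = 8.

8


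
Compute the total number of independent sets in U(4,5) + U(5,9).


For a direct sum, |I(M1+M2)| = |I(M1)| * |I(M2)|.
|I(U(4,5))| = sum C(5,k) for k=0..4 = 31.
|I(U(5,9))| = sum C(9,k) for k=0..5 = 382.
Total = 31 * 382 = 11842.

11842


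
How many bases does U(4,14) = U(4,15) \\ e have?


Deleting e from U(4,15) gives U(4,14) since n > r.
Bases of U(4,14) = (14 choose 4) = 1001.

1001


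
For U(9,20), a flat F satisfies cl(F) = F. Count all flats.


Flats of U(9,20): every subset of size < 9 is a flat, plus E itself.
Count = (20 choose 0) + (20 choose 1) + (20 choose 2) + (20 choose 3) + (20 choose 4) + (20 choose 5) + (20 choose 6) + (20 choose 7) + (20 choose 8) + 1
     = 1 + 20 + 190 + 1140 + 4845 + 15504 + 38760 + 77520 + 125970 + 1
     = 263951.

263951


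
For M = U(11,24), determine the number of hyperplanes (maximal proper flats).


Hyperplanes of U(11,24) are flats of rank 10.
In a uniform matroid, these are exactly the (10)-element subsets.
Count = C(24,10) = 1961256.

1961256


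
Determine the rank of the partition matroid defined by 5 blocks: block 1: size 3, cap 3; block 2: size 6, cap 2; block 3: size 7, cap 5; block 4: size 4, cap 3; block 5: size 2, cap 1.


Rank of a partition matroid = sum of min(|Si|, ci) for each block.
= min(3,3) + min(6,2) + min(7,5) + min(4,3) + min(2,1)
= 3 + 2 + 5 + 3 + 1
= 14.

14


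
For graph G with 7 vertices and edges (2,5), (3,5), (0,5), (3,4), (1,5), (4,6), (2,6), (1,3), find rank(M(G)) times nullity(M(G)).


r(M) = |V| - c = 7 - 1 = 6.
nullity = |E| - r(M) = 8 - 6 = 2.
Product = 6 * 2 = 12.

12


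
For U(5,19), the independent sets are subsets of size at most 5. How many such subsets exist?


Independent sets of U(5,19) are all subsets of size <= 5.
Count = C(19,0) + C(19,1) + C(19,2) + C(19,3) + C(19,4) + C(19,5)
     = 1 + 19 + 171 + 969 + 3876 + 11628
     = 16664.

16664


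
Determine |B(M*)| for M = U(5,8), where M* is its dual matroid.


The dual of U(r,n) is U(n-r, n) = U(3,8).
Bases of U(3,8) are all (3)-element subsets.
|B(M*)| = C(8,3) = 8! / (3! * 5!) = 56.

56


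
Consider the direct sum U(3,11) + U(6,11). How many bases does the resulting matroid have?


Bases of a direct sum M1 + M2: |B| = |B(M1)| * |B(M2)|.
|B(U(3,11))| = C(11,3) = 165.
|B(U(6,11))| = C(11,6) = 462.
Total bases = 165 * 462 = 76230.

76230


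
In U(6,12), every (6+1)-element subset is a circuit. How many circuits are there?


In U(6,12), circuits are the (7)-element subsets.
Any set of 7 elements is dependent, and removing any one element gives
an independent set of size 6, so it is a minimal dependent set.
Number of circuits = (12 choose 7) = 792.

792


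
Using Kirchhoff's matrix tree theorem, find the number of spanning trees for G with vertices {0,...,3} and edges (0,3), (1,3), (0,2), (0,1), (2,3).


By Kirchhoff's matrix tree theorem, the number of spanning trees equals
the determinant of any cofactor of the Laplacian matrix L.
G has 4 vertices and 5 edges.
Computing the (3 x 3) cofactor determinant gives 8.

8


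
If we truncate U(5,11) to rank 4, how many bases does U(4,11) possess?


Truncating U(5,11) to rank 4 gives U(4,11).
Bases of U(4,11) are all 4-element subsets of 11 elements.
Number of bases = C(11,4) = 11! / (4! * 7!) = 330.

330


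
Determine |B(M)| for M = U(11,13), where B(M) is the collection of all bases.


Bases of U(11,13) are all 11-element subsets of the 13-element ground set.
Number of bases = C(13,11).
(13 choose 11) = 78.

78


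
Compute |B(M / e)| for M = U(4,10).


Contracting e from U(4,10) gives U(3,9).
Bases of U(3,9) = C(9,3) = (9 * 8 * 7) / (1 * 2 * 3) = 84.

84


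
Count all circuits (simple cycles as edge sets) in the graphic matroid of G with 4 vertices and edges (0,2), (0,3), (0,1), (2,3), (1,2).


A circuit in a graphic matroid = edge set of a simple cycle.
G has 4 vertices and 5 edges.
Enumerating all minimal edge subsets forming cycles...
Total circuits found: 3.

3


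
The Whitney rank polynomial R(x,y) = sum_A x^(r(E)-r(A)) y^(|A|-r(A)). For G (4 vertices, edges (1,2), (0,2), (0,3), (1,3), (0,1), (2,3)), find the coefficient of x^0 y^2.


R(x,y) = sum over A in 2^E of x^(r(E)-r(A)) * y^(|A|-r(A)).
G has 4 vertices, 6 edges. r(E) = 3.
Enumerate all 2^6 = 64 subsets.
Count subsets with r(E)-r(A)=0 and |A|-r(A)=2: 6.

6


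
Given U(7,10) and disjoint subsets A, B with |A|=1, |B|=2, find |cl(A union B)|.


|A union B| = 1 + 2 = 3 (disjoint).
In U(7,10), cl(S) = S if |S| < 7, else cl(S) = E.
Since 3 < 7, cl(A union B) = A union B.
|cl(A union B)| = 3.

3


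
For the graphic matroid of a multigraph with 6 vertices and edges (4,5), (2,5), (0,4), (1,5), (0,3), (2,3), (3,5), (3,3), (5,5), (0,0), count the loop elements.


In a graphic matroid, a loop is a self-loop edge (u,u) with rank 0.
Examining all 10 edges for self-loops...
Self-loops found: (3,3), (5,5), (0,0)
Number of loops = 3.

3


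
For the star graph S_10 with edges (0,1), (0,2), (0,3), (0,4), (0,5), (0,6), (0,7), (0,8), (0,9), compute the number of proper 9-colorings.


P(tree, k) = k * (k-1)^(9) for any tree on 10 vertices.
P(9) = 9 * 8^9 = 9 * 134217728 = 1207959552.

1207959552


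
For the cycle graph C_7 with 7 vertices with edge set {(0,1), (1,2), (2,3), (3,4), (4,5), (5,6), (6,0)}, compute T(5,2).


T(C_7; x,y) = x + x^2 + ... + x^(6) + y.
T(5,2) = 5^1 + 5^2 + 5^3 + 5^4 + 5^5 + 5^6 + 2
= 5 + 25 + 125 + 625 + 3125 + 15625 + 2
= 19532.

19532


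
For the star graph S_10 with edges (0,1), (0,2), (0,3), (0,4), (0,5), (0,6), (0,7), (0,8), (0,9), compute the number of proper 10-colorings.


P(tree, k) = k * (k-1)^(9) for any tree on 10 vertices.
P(10) = 10 * 9^9 = 10 * 387420489 = 3874204890.

3874204890


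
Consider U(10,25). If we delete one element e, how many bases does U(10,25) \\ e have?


Deleting e from U(10,25) gives U(10,24) since n > r.
Bases of U(10,24) = (24 choose 10) = 1961256.

1961256


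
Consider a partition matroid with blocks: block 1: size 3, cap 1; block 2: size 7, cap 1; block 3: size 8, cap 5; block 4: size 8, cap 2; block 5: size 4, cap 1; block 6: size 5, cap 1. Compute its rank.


Rank of a partition matroid = sum of min(|Si|, ci) for each block.
= min(3,1) + min(7,1) + min(8,5) + min(8,2) + min(4,1) + min(5,1)
= 1 + 1 + 5 + 2 + 1 + 1
= 11.

11


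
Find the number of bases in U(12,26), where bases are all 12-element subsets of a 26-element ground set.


Bases of U(12,26) are all 12-element subsets of the 26-element ground set.
Number of bases = C(26,12).
C(26,12) = 9657700.

9657700


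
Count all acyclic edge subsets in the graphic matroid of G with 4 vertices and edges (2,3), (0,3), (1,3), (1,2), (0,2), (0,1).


An independent set in a graphic matroid is an acyclic edge subset.
G has 4 vertices and 6 edges.
Enumerate all 2^6 = 64 subsets, checking for acyclicity.
Total independent sets = 38.

38


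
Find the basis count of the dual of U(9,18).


The dual of U(r,n) is U(n-r, n) = U(9,18).
Bases of U(9,18) are all (9)-element subsets.
|B(M*)| = C(18,9) = 48620.

48620


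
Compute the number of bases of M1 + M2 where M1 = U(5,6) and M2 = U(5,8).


Bases of a direct sum M1 + M2: |B| = |B(M1)| * |B(M2)|.
|B(U(5,6))| = C(6,5) = 6.
|B(U(5,8))| = C(8,5) = 56.
Total bases = 6 * 56 = 336.

336


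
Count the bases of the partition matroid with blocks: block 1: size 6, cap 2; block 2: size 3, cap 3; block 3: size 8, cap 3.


A basis picks exactly ci elements from block i.
Number of bases = product of C(|Si|, ci).
= C(6,2) * C(3,3) * C(8,3)
= 15 * 1 * 56
= 840.

840


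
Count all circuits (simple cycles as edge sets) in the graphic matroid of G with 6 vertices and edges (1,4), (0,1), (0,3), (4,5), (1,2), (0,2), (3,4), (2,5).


A circuit in a graphic matroid = edge set of a simple cycle.
G has 6 vertices and 8 edges.
Enumerating all minimal edge subsets forming cycles...
Total circuits found: 7.

7


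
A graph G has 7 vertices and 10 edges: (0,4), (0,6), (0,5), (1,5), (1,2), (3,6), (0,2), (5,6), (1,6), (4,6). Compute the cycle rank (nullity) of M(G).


Cycle rank (nullity) = |E| - r(M) = |E| - (|V| - c).
|E| = 10, |V| = 7, c = 1.
Nullity = 10 - (7 - 1) = 10 - 6 = 4.

4


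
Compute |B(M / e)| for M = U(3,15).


Contracting e from U(3,15) gives U(2,14).
Bases of U(2,14) = C(14,2) = 14! / (2! * 12!) = 91.

91


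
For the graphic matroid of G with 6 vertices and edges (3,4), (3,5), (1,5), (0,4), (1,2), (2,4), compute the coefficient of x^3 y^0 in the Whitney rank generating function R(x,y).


R(x,y) = sum over A in 2^E of x^(r(E)-r(A)) * y^(|A|-r(A)).
G has 6 vertices, 6 edges. r(E) = 5.
Enumerate all 2^6 = 64 subsets.
Count subsets with r(E)-r(A)=3 and |A|-r(A)=0: 15.

15


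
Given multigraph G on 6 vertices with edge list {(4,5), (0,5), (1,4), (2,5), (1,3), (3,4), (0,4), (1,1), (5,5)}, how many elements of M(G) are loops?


In a graphic matroid, a loop is a self-loop edge (u,u) with rank 0.
Examining all 9 edges for self-loops...
Self-loops found: (1,1), (5,5)
Number of loops = 2.

2


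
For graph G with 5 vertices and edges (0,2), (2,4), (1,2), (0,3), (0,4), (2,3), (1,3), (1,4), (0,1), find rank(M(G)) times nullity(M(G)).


r(M) = |V| - c = 5 - 1 = 4.
nullity = |E| - r(M) = 9 - 4 = 5.
Product = 4 * 5 = 20.

20


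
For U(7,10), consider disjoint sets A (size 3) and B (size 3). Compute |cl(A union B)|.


|A union B| = 3 + 3 = 6 (disjoint).
In U(7,10), cl(S) = S if |S| < 7, else cl(S) = E.
Since 6 < 7, cl(A union B) = A union B.
|cl(A union B)| = 6.

6


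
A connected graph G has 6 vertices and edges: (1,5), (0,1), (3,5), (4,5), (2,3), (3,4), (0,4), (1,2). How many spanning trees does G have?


By Kirchhoff's matrix tree theorem, the number of spanning trees equals
the determinant of any cofactor of the Laplacian matrix L.
G has 6 vertices and 8 edges.
Computing the (5 x 5) cofactor determinant gives 35.

35


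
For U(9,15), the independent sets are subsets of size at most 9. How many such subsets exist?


Independent sets of U(9,15) are all subsets of size <= 9.
Count = C(15,0) + C(15,1) + C(15,2) + C(15,3) + C(15,4) + C(15,5) + C(15,6) + C(15,7) + C(15,8) + C(15,9)
     = 1 + 15 + 105 + 455 + 1365 + 3003 + 5005 + 6435 + 6435 + 5005
     = 27824.

27824


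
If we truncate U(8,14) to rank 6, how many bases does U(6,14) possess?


Truncating U(8,14) to rank 6 gives U(6,14).
Bases of U(6,14) are all 6-element subsets of 14 elements.
Number of bases = (14 choose 6) = 3003.

3003


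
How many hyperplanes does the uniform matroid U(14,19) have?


Hyperplanes of U(14,19) are flats of rank 13.
In a uniform matroid, these are exactly the (13)-element subsets.
Count = C(19,13) = 27132.

27132


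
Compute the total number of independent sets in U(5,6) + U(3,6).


For a direct sum, |I(M1+M2)| = |I(M1)| * |I(M2)|.
|I(U(5,6))| = sum C(6,k) for k=0..5 = 63.
|I(U(3,6))| = sum C(6,k) for k=0..3 = 42.
Total = 63 * 42 = 2646.

2646


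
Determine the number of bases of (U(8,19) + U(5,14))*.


(M1+M2)* = M1* + M2*.
M1* = U(11,19), bases: C(19,11) = 75582.
M2* = U(9,14), bases: C(14,9) = 2002.
|B(M*)| = 75582 * 2002 = 151315164.

151315164


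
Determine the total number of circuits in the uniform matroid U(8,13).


In U(8,13), circuits are the (9)-element subsets.
Any set of 9 elements is dependent, and removing any one element gives
an independent set of size 8, so it is a minimal dependent set.
Number of circuits = C(13,9) = 13! / (9! * 4!) = 715.

715


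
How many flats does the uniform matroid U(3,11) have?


Flats of U(3,11): every subset of size < 3 is a flat, plus E itself.
Count = C(11,0) + C(11,1) + C(11,2) + 1
     = 1 + 11 + 55 + 1
     = 68.

68


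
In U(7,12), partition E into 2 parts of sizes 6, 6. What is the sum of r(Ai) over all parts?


r(Ai) = min(|Ai|, 7) for each part.
Sum = min(6,7) + min(6,7)
    = 6 + 6
    = 12.

12


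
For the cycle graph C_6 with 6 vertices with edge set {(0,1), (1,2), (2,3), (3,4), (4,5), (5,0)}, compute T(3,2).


T(C_6; x,y) = x + x^2 + ... + x^(5) + y.
T(3,2) = 3^1 + 3^2 + 3^3 + 3^4 + 3^5 + 2
= 3 + 9 + 27 + 81 + 243 + 2
= 365.

365


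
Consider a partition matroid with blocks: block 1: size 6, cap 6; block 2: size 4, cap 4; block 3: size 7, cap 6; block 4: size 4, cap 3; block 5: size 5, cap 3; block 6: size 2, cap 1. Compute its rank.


Rank of a partition matroid = sum of min(|Si|, ci) for each block.
= min(6,6) + min(4,4) + min(7,6) + min(4,3) + min(5,3) + min(2,1)
= 6 + 4 + 6 + 3 + 3 + 1
= 23.

23


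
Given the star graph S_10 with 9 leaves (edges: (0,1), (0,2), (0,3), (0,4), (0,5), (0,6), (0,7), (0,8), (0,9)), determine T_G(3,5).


A star on 10 vertices is a tree with 9 edges.
T(x,y) = x^(9) for any tree.
T(3,5) = 3^9 = 19683.

19683


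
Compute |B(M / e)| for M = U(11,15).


Contracting e from U(11,15) gives U(10,14).
Bases of U(10,14) = (14 choose 10) = 1001.

1001


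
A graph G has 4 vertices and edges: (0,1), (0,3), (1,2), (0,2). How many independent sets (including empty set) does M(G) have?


An independent set in a graphic matroid is an acyclic edge subset.
G has 4 vertices and 4 edges.
Enumerate all 2^4 = 16 subsets, checking for acyclicity.
Total independent sets = 14.

14


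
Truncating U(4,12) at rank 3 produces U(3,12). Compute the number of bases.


Truncating U(4,12) to rank 3 gives U(3,12).
Bases of U(3,12) are all 3-element subsets of 12 elements.
Number of bases = C(12,3) = (12 * 11 * 10) / (1 * 2 * 3) = 220.

220


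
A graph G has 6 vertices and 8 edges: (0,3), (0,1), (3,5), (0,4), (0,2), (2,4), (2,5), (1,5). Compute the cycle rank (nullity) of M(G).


Cycle rank (nullity) = |E| - r(M) = |E| - (|V| - c).
|E| = 8, |V| = 6, c = 1.
Nullity = 8 - (6 - 1) = 8 - 5 = 3.

3


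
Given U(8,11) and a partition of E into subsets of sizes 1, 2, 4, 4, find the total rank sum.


r(Ai) = min(|Ai|, 8) for each part.
Sum = min(1,8) + min(2,8) + min(4,8) + min(4,8)
    = 1 + 2 + 4 + 4
    = 11.

11


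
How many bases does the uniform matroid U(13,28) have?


Bases of U(13,28) are all 13-element subsets of the 28-element ground set.
Number of bases = C(28,13).
(28 choose 13) = 37442160.

37442160


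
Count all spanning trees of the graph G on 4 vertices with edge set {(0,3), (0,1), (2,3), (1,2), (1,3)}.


By Kirchhoff's matrix tree theorem, the number of spanning trees equals
the determinant of any cofactor of the Laplacian matrix L.
G has 4 vertices and 5 edges.
Computing the (3 x 3) cofactor determinant gives 8.

8


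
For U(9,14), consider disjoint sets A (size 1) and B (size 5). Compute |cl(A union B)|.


|A union B| = 1 + 5 = 6 (disjoint).
In U(9,14), cl(S) = S if |S| < 9, else cl(S) = E.
Since 6 < 9, cl(A union B) = A union B.
|cl(A union B)| = 6.

6


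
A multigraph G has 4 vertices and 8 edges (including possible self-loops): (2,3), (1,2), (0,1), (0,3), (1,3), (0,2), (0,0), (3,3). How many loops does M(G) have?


In a graphic matroid, a loop is a self-loop edge (u,u) with rank 0.
Examining all 8 edges for self-loops...
Self-loops found: (0,0), (3,3)
Number of loops = 2.

2


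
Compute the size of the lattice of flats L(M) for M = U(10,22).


Flats of U(10,22): every subset of size < 10 is a flat, plus E itself.
Count = C(22,0) + C(22,1) + C(22,2) + C(22,3) + C(22,4) + C(22,5) + C(22,6) + C(22,7) + C(22,8) + C(22,9) + 1
     = 1 + 22 + 231 + 1540 + 7315 + 26334 + 74613 + 170544 + 319770 + 497420 + 1
     = 1097791.

1097791


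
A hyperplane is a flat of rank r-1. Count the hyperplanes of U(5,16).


Hyperplanes of U(5,16) are flats of rank 4.
In a uniform matroid, these are exactly the (4)-element subsets.
Count = C(16,4) = 16! / (4! * 12!) = 1820.

1820


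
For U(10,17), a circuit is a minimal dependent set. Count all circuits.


In U(10,17), circuits are the (11)-element subsets.
Any set of 11 elements is dependent, and removing any one element gives
an independent set of size 10, so it is a minimal dependent set.
Number of circuits = C(17,11) = 17! / (11! * 6!) = 12376.

12376


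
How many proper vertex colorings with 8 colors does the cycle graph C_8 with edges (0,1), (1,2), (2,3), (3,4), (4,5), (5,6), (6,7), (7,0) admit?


P(C_8, k) = (k-1)^8 + (-1)^8*(k-1).
P(8) = (7)^8 + 7
= 5764801 + 7 = 5764808.

5764808


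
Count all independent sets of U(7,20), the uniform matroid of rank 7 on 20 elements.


Independent sets of U(7,20) are all subsets of size <= 7.
Count = C(20,0) + C(20,1) + C(20,2) + C(20,3) + C(20,4) + C(20,5) + C(20,6) + C(20,7)
     = 1 + 20 + 190 + 1140 + 4845 + 15504 + 38760 + 77520
     = 137980.

137980


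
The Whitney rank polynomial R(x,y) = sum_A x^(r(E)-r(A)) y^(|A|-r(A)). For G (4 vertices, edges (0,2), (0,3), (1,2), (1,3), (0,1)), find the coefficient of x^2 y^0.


R(x,y) = sum over A in 2^E of x^(r(E)-r(A)) * y^(|A|-r(A)).
G has 4 vertices, 5 edges. r(E) = 3.
Enumerate all 2^5 = 32 subsets.
Count subsets with r(E)-r(A)=2 and |A|-r(A)=0: 5.

5
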